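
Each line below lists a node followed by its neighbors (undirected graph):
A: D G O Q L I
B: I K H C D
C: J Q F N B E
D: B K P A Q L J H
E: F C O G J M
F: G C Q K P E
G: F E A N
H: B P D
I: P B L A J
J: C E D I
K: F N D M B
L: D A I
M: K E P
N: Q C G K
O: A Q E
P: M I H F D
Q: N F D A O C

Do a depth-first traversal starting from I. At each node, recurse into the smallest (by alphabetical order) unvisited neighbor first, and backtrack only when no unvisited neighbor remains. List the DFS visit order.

I, A, D, B, C, E, F, G, N, K, M, P, H, Q, O, J, L

Visit I
I → A
A → D
D → B
B → C
C → E
E → F
F → G
G → N
N → K
K → M
M → P
P → H
N → Q
Q → O
E → J
D → L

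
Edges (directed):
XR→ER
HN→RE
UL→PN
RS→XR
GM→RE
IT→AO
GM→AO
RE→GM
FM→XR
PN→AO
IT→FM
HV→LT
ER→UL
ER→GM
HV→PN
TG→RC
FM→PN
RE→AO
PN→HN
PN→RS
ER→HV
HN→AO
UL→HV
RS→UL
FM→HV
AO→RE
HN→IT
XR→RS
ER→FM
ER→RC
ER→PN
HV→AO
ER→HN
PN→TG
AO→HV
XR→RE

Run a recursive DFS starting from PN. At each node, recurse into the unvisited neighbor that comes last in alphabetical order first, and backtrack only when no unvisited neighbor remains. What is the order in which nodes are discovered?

PN, TG, RC, RS, XR, RE, GM, AO, HV, LT, ER, UL, HN, IT, FM

Visit PN
PN → TG
TG → RC
PN → RS
RS → XR
XR → RE
RE → GM
GM → AO
AO → HV
HV → LT
XR → ER
ER → UL
ER → HN
HN → IT
IT → FM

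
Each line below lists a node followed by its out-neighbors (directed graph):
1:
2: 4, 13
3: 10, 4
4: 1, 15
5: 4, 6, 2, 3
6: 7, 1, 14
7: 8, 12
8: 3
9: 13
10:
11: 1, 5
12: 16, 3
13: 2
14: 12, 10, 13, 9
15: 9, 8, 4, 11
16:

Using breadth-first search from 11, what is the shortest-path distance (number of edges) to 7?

3

Level 0: 11
Level 1: 1, 5
Level 2: 2, 3, 4, 6
Level 3: 7, 10, 13, 14, 15
Level 4: 8, 9, 12
Level 5: 16
7 first appears at level 3.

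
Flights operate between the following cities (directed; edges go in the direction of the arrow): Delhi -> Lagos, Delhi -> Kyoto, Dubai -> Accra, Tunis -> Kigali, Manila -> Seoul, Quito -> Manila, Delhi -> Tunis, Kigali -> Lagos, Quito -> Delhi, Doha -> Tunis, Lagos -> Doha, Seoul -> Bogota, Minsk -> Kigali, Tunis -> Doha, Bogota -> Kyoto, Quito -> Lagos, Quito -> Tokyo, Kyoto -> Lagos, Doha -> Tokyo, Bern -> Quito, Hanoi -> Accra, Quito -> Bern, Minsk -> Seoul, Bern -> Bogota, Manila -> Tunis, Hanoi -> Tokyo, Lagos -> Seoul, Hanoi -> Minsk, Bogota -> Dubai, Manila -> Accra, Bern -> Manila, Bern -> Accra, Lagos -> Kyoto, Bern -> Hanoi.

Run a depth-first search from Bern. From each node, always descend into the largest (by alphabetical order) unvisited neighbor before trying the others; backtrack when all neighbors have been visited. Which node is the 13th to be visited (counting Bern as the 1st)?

Visit Bern
Bern → Quito
Quito → Tokyo
Quito → Manila
Manila → Tunis
Tunis → Kigali
Kigali → Lagos
Lagos → Seoul
Seoul → Bogota
Bogota → Kyoto
Bogota → Dubai
Dubai → Accra
Lagos → Doha
Quito → Delhi
Bern → Hanoi
Hanoi → Minsk

Visit order: Bern, Quito, Tokyo, Manila, Tunis, Kigali, Lagos, Seoul, Bogota, Kyoto, Dubai, Accra, Doha, Delhi, Hanoi, Minsk

Doha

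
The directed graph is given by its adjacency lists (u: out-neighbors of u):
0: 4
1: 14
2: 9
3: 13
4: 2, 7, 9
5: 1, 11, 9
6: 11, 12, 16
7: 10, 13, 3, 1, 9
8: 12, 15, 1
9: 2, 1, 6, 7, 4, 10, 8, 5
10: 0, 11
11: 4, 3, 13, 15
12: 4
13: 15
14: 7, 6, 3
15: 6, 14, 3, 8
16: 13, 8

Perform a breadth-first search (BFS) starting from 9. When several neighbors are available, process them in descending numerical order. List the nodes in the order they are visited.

Visit 9; enqueue 10, 8, 7, 6, 5, 4, 2, 1 → queue [10, 8, 7, 6, 5, 4, 2, 1]
Visit 10; enqueue 11, 0 → queue [8, 7, 6, 5, 4, 2, 1, 11, 0]
Visit 8; enqueue 15, 12 → queue [7, 6, 5, 4, 2, 1, 11, 0, 15, 12]
Visit 7; enqueue 13, 3 → queue [6, 5, 4, 2, 1, 11, 0, 15, 12, 13, 3]
Visit 6; enqueue 16 → queue [5, 4, 2, 1, 11, 0, 15, 12, 13, 3, 16]
Visit 5 → queue [4, 2, 1, 11, 0, 15, 12, 13, 3, 16]
Visit 4 → queue [2, 1, 11, 0, 15, 12, 13, 3, 16]
Visit 2 → queue [1, 11, 0, 15, 12, 13, 3, 16]
Visit 1; enqueue 14 → queue [11, 0, 15, 12, 13, 3, 16, 14]
Visit 11 → queue [0, 15, 12, 13, 3, 16, 14]
Visit 0 → queue [15, 12, 13, 3, 16, 14]
Visit 15 → queue [12, 13, 3, 16, 14]
Visit 12 → queue [13, 3, 16, 14]
Visit 13 → queue [3, 16, 14]
Visit 3 → queue [16, 14]
Visit 16 → queue [14]
Visit 14 → queue []

9, 10, 8, 7, 6, 5, 4, 2, 1, 11, 0, 15, 12, 13, 3, 16, 14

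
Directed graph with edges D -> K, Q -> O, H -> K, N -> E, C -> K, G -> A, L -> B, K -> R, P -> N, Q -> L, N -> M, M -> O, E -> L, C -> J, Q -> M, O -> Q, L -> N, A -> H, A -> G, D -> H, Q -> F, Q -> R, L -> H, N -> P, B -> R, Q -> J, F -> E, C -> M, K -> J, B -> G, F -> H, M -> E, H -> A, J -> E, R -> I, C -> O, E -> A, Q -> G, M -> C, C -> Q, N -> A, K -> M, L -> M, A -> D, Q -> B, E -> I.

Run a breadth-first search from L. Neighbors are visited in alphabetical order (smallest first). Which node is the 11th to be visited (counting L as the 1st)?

Visit L; enqueue B, H, M, N → queue [B, H, M, N]
Visit B; enqueue G, R → queue [H, M, N, G, R]
Visit H; enqueue A, K → queue [M, N, G, R, A, K]
Visit M; enqueue C, E, O → queue [N, G, R, A, K, C, E, O]
Visit N; enqueue P → queue [G, R, A, K, C, E, O, P]
Visit G → queue [R, A, K, C, E, O, P]
Visit R; enqueue I → queue [A, K, C, E, O, P, I]
Visit A; enqueue D → queue [K, C, E, O, P, I, D]
Visit K; enqueue J → queue [C, E, O, P, I, D, J]
Visit C; enqueue Q → queue [E, O, P, I, D, J, Q]
Visit E → queue [O, P, I, D, J, Q]
Visit O → queue [P, I, D, J, Q]
Visit P → queue [I, D, J, Q]
Visit I → queue [D, J, Q]
Visit D → queue [J, Q]
Visit J → queue [Q]
Visit Q; enqueue F → queue [F]
Visit F → queue []

Visit order: L, B, H, M, N, G, R, A, K, C, E, O, P, I, D, J, Q, F

E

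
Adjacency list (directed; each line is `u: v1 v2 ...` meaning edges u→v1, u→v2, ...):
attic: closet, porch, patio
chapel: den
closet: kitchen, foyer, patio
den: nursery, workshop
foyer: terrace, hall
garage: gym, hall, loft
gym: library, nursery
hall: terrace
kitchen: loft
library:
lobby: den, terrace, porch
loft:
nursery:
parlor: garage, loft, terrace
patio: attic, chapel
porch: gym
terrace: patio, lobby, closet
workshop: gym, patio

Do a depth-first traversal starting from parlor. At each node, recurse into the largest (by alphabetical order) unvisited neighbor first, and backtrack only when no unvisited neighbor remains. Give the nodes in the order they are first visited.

Visit parlor
parlor → terrace
terrace → patio
patio → chapel
chapel → den
den → workshop
workshop → gym
gym → nursery
gym → library
patio → attic
attic → porch
attic → closet
closet → kitchen
kitchen → loft
closet → foyer
foyer → hall
terrace → lobby
parlor → garage

parlor -> terrace -> patio -> chapel -> den -> workshop -> gym -> nursery -> library -> attic -> porch -> closet -> kitchen -> loft -> foyer -> hall -> lobby -> garage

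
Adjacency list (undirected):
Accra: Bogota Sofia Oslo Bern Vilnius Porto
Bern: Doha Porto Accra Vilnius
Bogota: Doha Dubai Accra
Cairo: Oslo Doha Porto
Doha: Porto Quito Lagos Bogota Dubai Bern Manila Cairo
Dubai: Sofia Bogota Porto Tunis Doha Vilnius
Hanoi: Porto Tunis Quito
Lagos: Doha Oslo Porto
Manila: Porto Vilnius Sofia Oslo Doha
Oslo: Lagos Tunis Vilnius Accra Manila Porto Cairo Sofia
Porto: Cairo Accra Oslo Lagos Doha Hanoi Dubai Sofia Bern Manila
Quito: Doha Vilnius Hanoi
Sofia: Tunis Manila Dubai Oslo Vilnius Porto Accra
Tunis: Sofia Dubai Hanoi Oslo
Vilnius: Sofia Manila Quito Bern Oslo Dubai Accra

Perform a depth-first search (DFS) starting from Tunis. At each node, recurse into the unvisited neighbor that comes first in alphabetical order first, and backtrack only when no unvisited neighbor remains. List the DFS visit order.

Tunis, Dubai, Bogota, Accra, Bern, Doha, Cairo, Oslo, Lagos, Porto, Hanoi, Quito, Vilnius, Manila, Sofia

Visit Tunis
Tunis → Dubai
Dubai → Bogota
Bogota → Accra
Accra → Bern
Bern → Doha
Doha → Cairo
Cairo → Oslo
Oslo → Lagos
Lagos → Porto
Porto → Hanoi
Hanoi → Quito
Quito → Vilnius
Vilnius → Manila
Manila → Sofia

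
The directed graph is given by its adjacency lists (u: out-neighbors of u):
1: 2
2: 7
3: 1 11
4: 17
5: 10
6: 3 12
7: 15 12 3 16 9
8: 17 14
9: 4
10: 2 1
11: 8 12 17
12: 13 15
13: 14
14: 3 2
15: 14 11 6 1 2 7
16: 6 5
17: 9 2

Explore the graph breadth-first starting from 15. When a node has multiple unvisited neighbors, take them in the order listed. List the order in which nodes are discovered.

15 → 14 → 11 → 6 → 1 → 2 → 7 → 3 → 8 → 12 → 17 → 16 → 9 → 13 → 5 → 4 → 10

Visit 15; enqueue 14, 11, 6, 1, 2, 7 → queue [14, 11, 6, 1, 2, 7]
Visit 14; enqueue 3 → queue [11, 6, 1, 2, 7, 3]
Visit 11; enqueue 8, 12, 17 → queue [6, 1, 2, 7, 3, 8, 12, 17]
Visit 6 → queue [1, 2, 7, 3, 8, 12, 17]
Visit 1 → queue [2, 7, 3, 8, 12, 17]
Visit 2 → queue [7, 3, 8, 12, 17]
Visit 7; enqueue 16, 9 → queue [3, 8, 12, 17, 16, 9]
Visit 3 → queue [8, 12, 17, 16, 9]
Visit 8 → queue [12, 17, 16, 9]
Visit 12; enqueue 13 → queue [17, 16, 9, 13]
Visit 17 → queue [16, 9, 13]
Visit 16; enqueue 5 → queue [9, 13, 5]
Visit 9; enqueue 4 → queue [13, 5, 4]
Visit 13 → queue [5, 4]
Visit 5; enqueue 10 → queue [4, 10]
Visit 4 → queue [10]
Visit 10 → queue []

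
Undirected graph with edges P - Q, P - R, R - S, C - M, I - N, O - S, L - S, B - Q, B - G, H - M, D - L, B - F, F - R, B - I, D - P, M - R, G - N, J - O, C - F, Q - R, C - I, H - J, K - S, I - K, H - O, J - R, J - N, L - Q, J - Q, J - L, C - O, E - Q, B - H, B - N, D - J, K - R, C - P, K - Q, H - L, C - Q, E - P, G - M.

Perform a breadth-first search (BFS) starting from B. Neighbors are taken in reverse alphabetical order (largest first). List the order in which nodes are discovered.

Visit B; enqueue Q, N, I, H, G, F → queue [Q, N, I, H, G, F]
Visit Q; enqueue R, P, L, K, J, E, C → queue [N, I, H, G, F, R, P, L, K, J, E, C]
Visit N → queue [I, H, G, F, R, P, L, K, J, E, C]
Visit I → queue [H, G, F, R, P, L, K, J, E, C]
Visit H; enqueue O, M → queue [G, F, R, P, L, K, J, E, C, O, M]
Visit G → queue [F, R, P, L, K, J, E, C, O, M]
Visit F → queue [R, P, L, K, J, E, C, O, M]
Visit R; enqueue S → queue [P, L, K, J, E, C, O, M, S]
Visit P; enqueue D → queue [L, K, J, E, C, O, M, S, D]
Visit L → queue [K, J, E, C, O, M, S, D]
Visit K → queue [J, E, C, O, M, S, D]
Visit J → queue [E, C, O, M, S, D]
Visit E → queue [C, O, M, S, D]
Visit C → queue [O, M, S, D]
Visit O → queue [M, S, D]
Visit M → queue [S, D]
Visit S → queue [D]
Visit D → queue []

B, Q, N, I, H, G, F, R, P, L, K, J, E, C, O, M, S, D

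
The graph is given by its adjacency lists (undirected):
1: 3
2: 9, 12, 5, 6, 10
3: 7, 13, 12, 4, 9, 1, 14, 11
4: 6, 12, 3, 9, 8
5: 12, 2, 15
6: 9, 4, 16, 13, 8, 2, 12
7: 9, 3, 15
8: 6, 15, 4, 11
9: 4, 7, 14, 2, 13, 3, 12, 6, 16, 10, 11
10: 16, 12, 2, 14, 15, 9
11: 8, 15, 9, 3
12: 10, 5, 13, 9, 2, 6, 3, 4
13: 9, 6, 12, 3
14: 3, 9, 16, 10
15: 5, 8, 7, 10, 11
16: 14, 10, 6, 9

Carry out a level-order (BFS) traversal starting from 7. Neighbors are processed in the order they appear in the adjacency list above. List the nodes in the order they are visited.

Visit 7; enqueue 9, 3, 15 → queue [9, 3, 15]
Visit 9; enqueue 4, 14, 2, 13, 12, 6, 16, 10, 11 → queue [3, 15, 4, 14, 2, 13, 12, 6, 16, 10, 11]
Visit 3; enqueue 1 → queue [15, 4, 14, 2, 13, 12, 6, 16, 10, 11, 1]
Visit 15; enqueue 5, 8 → queue [4, 14, 2, 13, 12, 6, 16, 10, 11, 1, 5, 8]
Visit 4 → queue [14, 2, 13, 12, 6, 16, 10, 11, 1, 5, 8]
Visit 14 → queue [2, 13, 12, 6, 16, 10, 11, 1, 5, 8]
Visit 2 → queue [13, 12, 6, 16, 10, 11, 1, 5, 8]
Visit 13 → queue [12, 6, 16, 10, 11, 1, 5, 8]
Visit 12 → queue [6, 16, 10, 11, 1, 5, 8]
Visit 6 → queue [16, 10, 11, 1, 5, 8]
Visit 16 → queue [10, 11, 1, 5, 8]
Visit 10 → queue [11, 1, 5, 8]
Visit 11 → queue [1, 5, 8]
Visit 1 → queue [5, 8]
Visit 5 → queue [8]
Visit 8 → queue []

7, 9, 3, 15, 4, 14, 2, 13, 12, 6, 16, 10, 11, 1, 5, 8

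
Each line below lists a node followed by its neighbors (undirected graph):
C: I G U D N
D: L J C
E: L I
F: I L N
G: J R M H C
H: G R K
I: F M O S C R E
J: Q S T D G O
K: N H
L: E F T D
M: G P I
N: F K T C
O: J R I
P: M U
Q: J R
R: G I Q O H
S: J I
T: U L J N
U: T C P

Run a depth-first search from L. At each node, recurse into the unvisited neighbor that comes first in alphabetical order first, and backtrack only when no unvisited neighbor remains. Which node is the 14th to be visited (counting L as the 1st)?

Visit L
L → D
D → C
C → G
G → H
H → K
K → N
N → F
F → I
I → E
I → M
M → P
P → U
U → T
T → J
J → O
O → R
R → Q
J → S

Visit order: L, D, C, G, H, K, N, F, I, E, M, P, U, T, J, O, R, Q, S

T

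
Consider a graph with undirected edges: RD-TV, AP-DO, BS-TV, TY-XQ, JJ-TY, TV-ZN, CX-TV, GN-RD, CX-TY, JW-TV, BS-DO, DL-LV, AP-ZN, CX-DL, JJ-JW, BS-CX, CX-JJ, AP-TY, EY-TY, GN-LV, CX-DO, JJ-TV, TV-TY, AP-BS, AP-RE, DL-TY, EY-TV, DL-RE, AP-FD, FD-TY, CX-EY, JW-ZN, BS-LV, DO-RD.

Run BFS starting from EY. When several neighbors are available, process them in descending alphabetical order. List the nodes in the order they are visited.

EY TY TV CX XQ JJ FD DL AP ZN RD JW BS DO RE LV GN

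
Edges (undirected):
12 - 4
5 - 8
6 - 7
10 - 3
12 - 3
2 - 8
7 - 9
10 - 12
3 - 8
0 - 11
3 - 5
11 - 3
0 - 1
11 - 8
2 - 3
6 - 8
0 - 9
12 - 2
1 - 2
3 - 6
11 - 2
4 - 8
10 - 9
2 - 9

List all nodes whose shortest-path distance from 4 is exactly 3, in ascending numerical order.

Level 0: 4
Level 1: 8, 12
Level 2: 2, 3, 5, 6, 10, 11
Level 3: 0, 1, 7, 9

0, 1, 7, 9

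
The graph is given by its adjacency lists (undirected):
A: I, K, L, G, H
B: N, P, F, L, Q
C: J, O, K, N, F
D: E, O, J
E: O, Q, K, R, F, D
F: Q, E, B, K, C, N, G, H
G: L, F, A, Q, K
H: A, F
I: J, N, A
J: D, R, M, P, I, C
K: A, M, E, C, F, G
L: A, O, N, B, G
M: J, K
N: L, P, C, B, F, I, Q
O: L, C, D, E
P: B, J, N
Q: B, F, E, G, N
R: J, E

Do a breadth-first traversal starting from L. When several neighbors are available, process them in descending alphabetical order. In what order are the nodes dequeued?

L -> O -> N -> G -> B -> A -> E -> D -> C -> Q -> P -> I -> F -> K -> H -> R -> J -> M

Visit L; enqueue O, N, G, B, A → queue [O, N, G, B, A]
Visit O; enqueue E, D, C → queue [N, G, B, A, E, D, C]
Visit N; enqueue Q, P, I, F → queue [G, B, A, E, D, C, Q, P, I, F]
Visit G; enqueue K → queue [B, A, E, D, C, Q, P, I, F, K]
Visit B → queue [A, E, D, C, Q, P, I, F, K]
Visit A; enqueue H → queue [E, D, C, Q, P, I, F, K, H]
Visit E; enqueue R → queue [D, C, Q, P, I, F, K, H, R]
Visit D; enqueue J → queue [C, Q, P, I, F, K, H, R, J]
Visit C → queue [Q, P, I, F, K, H, R, J]
Visit Q → queue [P, I, F, K, H, R, J]
Visit P → queue [I, F, K, H, R, J]
Visit I → queue [F, K, H, R, J]
Visit F → queue [K, H, R, J]
Visit K; enqueue M → queue [H, R, J, M]
Visit H → queue [R, J, M]
Visit R → queue [J, M]
Visit J → queue [M]
Visit M → queue []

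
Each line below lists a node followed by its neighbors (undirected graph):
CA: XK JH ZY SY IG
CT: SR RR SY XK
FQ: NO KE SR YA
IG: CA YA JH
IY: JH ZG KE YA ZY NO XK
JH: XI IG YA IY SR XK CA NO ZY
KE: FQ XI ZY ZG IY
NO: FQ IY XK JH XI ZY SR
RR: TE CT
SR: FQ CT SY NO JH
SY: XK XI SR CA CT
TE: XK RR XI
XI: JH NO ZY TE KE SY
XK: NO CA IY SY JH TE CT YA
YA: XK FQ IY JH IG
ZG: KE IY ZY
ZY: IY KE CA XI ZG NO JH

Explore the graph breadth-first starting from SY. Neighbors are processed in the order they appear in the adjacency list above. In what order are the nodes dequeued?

Visit SY; enqueue XK, XI, SR, CA, CT → queue [XK, XI, SR, CA, CT]
Visit XK; enqueue NO, IY, JH, TE, YA → queue [XI, SR, CA, CT, NO, IY, JH, TE, YA]
Visit XI; enqueue ZY, KE → queue [SR, CA, CT, NO, IY, JH, TE, YA, ZY, KE]
Visit SR; enqueue FQ → queue [CA, CT, NO, IY, JH, TE, YA, ZY, KE, FQ]
Visit CA; enqueue IG → queue [CT, NO, IY, JH, TE, YA, ZY, KE, FQ, IG]
Visit CT; enqueue RR → queue [NO, IY, JH, TE, YA, ZY, KE, FQ, IG, RR]
Visit NO → queue [IY, JH, TE, YA, ZY, KE, FQ, IG, RR]
Visit IY; enqueue ZG → queue [JH, TE, YA, ZY, KE, FQ, IG, RR, ZG]
Visit JH → queue [TE, YA, ZY, KE, FQ, IG, RR, ZG]
Visit TE → queue [YA, ZY, KE, FQ, IG, RR, ZG]
Visit YA → queue [ZY, KE, FQ, IG, RR, ZG]
Visit ZY → queue [KE, FQ, IG, RR, ZG]
Visit KE → queue [FQ, IG, RR, ZG]
Visit FQ → queue [IG, RR, ZG]
Visit IG → queue [RR, ZG]
Visit RR → queue [ZG]
Visit ZG → queue []

SY → XK → XI → SR → CA → CT → NO → IY → JH → TE → YA → ZY → KE → FQ → IG → RR → ZG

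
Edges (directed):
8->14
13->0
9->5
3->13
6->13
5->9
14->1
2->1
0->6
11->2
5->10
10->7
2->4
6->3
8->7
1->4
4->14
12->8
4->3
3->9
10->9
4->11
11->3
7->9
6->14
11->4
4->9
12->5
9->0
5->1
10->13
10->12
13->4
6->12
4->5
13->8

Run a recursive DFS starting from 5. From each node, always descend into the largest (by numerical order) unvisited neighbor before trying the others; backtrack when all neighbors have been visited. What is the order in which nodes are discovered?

5, 10, 13, 8, 14, 1, 4, 11, 3, 9, 0, 6, 12, 2, 7

Visit 5
5 → 10
10 → 13
13 → 8
8 → 14
14 → 1
1 → 4
4 → 11
11 → 3
3 → 9
9 → 0
0 → 6
6 → 12
11 → 2
8 → 7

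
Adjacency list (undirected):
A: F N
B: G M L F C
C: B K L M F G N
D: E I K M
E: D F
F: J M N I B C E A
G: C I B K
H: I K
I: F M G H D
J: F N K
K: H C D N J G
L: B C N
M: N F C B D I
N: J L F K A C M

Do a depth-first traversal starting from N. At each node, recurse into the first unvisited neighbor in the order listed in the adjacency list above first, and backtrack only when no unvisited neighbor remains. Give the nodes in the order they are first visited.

Visit N
N → J
J → F
F → M
M → C
C → B
B → G
G → I
I → H
H → K
K → D
D → E
B → L
F → A

N, J, F, M, C, B, G, I, H, K, D, E, L, A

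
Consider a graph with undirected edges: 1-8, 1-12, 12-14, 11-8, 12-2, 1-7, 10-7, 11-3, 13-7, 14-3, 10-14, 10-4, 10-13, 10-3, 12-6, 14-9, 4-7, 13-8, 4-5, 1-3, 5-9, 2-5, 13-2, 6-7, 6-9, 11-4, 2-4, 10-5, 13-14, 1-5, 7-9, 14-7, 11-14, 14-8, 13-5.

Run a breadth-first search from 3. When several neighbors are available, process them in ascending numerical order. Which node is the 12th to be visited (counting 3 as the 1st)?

9

Visit 3; enqueue 1, 10, 11, 14 → queue [1, 10, 11, 14]
Visit 1; enqueue 5, 7, 8, 12 → queue [10, 11, 14, 5, 7, 8, 12]
Visit 10; enqueue 4, 13 → queue [11, 14, 5, 7, 8, 12, 4, 13]
Visit 11 → queue [14, 5, 7, 8, 12, 4, 13]
Visit 14; enqueue 9 → queue [5, 7, 8, 12, 4, 13, 9]
Visit 5; enqueue 2 → queue [7, 8, 12, 4, 13, 9, 2]
Visit 7; enqueue 6 → queue [8, 12, 4, 13, 9, 2, 6]
Visit 8 → queue [12, 4, 13, 9, 2, 6]
Visit 12 → queue [4, 13, 9, 2, 6]
Visit 4 → queue [13, 9, 2, 6]
Visit 13 → queue [9, 2, 6]
Visit 9 → queue [2, 6]
Visit 2 → queue [6]
Visit 6 → queue []

Visit order: 3, 1, 10, 11, 14, 5, 7, 8, 12, 4, 13, 9, 2, 6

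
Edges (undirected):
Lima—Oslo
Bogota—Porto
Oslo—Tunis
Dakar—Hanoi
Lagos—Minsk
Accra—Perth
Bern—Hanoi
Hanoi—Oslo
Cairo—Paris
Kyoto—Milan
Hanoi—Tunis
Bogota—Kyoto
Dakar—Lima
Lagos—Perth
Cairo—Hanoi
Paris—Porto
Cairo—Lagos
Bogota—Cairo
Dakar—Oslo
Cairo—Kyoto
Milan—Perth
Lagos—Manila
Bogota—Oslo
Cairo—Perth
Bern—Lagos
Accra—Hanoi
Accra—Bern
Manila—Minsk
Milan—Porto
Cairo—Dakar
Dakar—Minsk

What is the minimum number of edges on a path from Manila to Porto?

4

Level 0: Manila
Level 1: Lagos, Minsk
Level 2: Bern, Cairo, Dakar, Perth
Level 3: Accra, Bogota, Hanoi, Kyoto, Lima, Milan, Oslo, Paris
Level 4: Porto, Tunis
Porto first appears at level 4.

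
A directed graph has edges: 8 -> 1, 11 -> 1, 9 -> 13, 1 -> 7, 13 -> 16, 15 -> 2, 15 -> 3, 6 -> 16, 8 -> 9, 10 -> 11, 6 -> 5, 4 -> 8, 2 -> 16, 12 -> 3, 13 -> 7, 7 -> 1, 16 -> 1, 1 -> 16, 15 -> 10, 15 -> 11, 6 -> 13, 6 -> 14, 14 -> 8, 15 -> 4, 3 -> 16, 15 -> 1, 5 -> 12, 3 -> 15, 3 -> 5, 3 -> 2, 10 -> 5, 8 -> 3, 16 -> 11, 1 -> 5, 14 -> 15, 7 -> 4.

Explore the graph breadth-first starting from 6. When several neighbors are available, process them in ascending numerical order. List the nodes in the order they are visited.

6 -> 5 -> 13 -> 14 -> 16 -> 12 -> 7 -> 8 -> 15 -> 1 -> 11 -> 3 -> 4 -> 9 -> 2 -> 10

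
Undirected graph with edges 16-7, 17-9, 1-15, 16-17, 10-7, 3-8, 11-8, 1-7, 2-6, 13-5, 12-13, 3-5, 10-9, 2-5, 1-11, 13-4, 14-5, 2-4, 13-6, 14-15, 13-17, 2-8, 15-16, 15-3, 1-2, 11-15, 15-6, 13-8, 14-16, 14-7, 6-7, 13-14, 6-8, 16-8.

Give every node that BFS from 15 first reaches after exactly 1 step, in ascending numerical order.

1, 3, 6, 11, 14, 16

Level 0: 15
Level 1: 1, 3, 6, 11, 14, 16
Level 2: 2, 5, 7, 8, 13, 17
Level 3: 4, 9, 10, 12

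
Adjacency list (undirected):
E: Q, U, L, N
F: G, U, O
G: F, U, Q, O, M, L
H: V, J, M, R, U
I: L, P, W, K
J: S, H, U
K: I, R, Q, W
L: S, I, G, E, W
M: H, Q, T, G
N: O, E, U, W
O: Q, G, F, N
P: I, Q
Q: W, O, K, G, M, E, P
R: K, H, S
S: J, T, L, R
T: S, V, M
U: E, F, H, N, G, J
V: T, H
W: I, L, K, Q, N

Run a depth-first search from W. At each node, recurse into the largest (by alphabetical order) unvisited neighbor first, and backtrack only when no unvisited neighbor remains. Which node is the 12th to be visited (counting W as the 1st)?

O

Visit W
W → Q
Q → P
P → I
I → L
L → S
S → T
T → V
V → H
H → U
U → N
N → O
O → G
G → M
G → F
N → E
U → J
H → R
R → K

Visit order: W, Q, P, I, L, S, T, V, H, U, N, O, G, M, F, E, J, R, K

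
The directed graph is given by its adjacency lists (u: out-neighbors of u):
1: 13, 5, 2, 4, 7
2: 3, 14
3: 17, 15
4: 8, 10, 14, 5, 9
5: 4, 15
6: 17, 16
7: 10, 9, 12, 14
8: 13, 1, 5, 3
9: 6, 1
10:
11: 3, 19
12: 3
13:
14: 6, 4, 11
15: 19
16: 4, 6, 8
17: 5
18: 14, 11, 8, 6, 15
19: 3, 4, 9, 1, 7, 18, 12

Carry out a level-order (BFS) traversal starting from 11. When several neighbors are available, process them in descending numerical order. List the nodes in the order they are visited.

11, 19, 3, 18, 12, 9, 7, 4, 1, 17, 15, 14, 8, 6, 10, 5, 13, 2, 16

Visit 11; enqueue 19, 3 → queue [19, 3]
Visit 19; enqueue 18, 12, 9, 7, 4, 1 → queue [3, 18, 12, 9, 7, 4, 1]
Visit 3; enqueue 17, 15 → queue [18, 12, 9, 7, 4, 1, 17, 15]
Visit 18; enqueue 14, 8, 6 → queue [12, 9, 7, 4, 1, 17, 15, 14, 8, 6]
Visit 12 → queue [9, 7, 4, 1, 17, 15, 14, 8, 6]
Visit 9 → queue [7, 4, 1, 17, 15, 14, 8, 6]
Visit 7; enqueue 10 → queue [4, 1, 17, 15, 14, 8, 6, 10]
Visit 4; enqueue 5 → queue [1, 17, 15, 14, 8, 6, 10, 5]
Visit 1; enqueue 13, 2 → queue [17, 15, 14, 8, 6, 10, 5, 13, 2]
Visit 17 → queue [15, 14, 8, 6, 10, 5, 13, 2]
Visit 15 → queue [14, 8, 6, 10, 5, 13, 2]
Visit 14 → queue [8, 6, 10, 5, 13, 2]
Visit 8 → queue [6, 10, 5, 13, 2]
Visit 6; enqueue 16 → queue [10, 5, 13, 2, 16]
Visit 10 → queue [5, 13, 2, 16]
Visit 5 → queue [13, 2, 16]
Visit 13 → queue [2, 16]
Visit 2 → queue [16]
Visit 16 → queue []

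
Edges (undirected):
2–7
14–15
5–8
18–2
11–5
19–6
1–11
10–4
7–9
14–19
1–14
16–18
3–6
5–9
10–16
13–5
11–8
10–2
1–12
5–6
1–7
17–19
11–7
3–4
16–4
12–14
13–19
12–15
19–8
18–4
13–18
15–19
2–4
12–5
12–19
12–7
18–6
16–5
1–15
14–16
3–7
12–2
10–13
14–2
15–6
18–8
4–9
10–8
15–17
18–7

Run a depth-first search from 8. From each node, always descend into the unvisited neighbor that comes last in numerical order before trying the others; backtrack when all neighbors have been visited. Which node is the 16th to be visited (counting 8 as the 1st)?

Visit 8
8 → 19
19 → 17
17 → 15
15 → 14
14 → 16
16 → 18
18 → 13
13 → 10
10 → 4
4 → 9
9 → 7
7 → 12
12 → 5
5 → 11
11 → 1
5 → 6
6 → 3
12 → 2

Visit order: 8, 19, 17, 15, 14, 16, 18, 13, 10, 4, 9, 7, 12, 5, 11, 1, 6, 3, 2

1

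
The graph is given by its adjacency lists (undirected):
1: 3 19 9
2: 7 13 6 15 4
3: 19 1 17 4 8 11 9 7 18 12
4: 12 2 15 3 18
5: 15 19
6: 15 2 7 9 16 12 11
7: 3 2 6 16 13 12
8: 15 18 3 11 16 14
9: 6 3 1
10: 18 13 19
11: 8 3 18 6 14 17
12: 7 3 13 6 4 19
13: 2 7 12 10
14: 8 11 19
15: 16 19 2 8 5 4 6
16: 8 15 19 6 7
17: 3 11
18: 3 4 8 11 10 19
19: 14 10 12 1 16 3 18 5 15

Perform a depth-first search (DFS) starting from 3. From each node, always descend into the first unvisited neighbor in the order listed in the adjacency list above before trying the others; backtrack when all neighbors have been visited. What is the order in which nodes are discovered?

Visit 3
3 → 19
19 → 14
14 → 8
8 → 15
15 → 16
16 → 6
6 → 2
2 → 7
7 → 13
13 → 12
12 → 4
4 → 18
18 → 11
11 → 17
18 → 10
6 → 9
9 → 1
15 → 5

3 -> 19 -> 14 -> 8 -> 15 -> 16 -> 6 -> 2 -> 7 -> 13 -> 12 -> 4 -> 18 -> 11 -> 17 -> 10 -> 9 -> 1 -> 5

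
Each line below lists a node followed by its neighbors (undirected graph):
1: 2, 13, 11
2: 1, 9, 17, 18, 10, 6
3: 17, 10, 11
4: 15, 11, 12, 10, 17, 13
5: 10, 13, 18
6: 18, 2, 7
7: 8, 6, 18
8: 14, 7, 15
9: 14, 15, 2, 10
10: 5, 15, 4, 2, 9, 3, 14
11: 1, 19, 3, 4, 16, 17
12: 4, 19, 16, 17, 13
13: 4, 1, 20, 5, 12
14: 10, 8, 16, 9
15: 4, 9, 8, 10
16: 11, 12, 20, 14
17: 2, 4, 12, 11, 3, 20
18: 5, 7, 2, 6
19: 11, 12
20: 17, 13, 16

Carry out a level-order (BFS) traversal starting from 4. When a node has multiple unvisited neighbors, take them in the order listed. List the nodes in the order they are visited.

4 → 15 → 11 → 12 → 10 → 17 → 13 → 9 → 8 → 1 → 19 → 3 → 16 → 5 → 2 → 14 → 20 → 7 → 18 → 6

Visit 4; enqueue 15, 11, 12, 10, 17, 13 → queue [15, 11, 12, 10, 17, 13]
Visit 15; enqueue 9, 8 → queue [11, 12, 10, 17, 13, 9, 8]
Visit 11; enqueue 1, 19, 3, 16 → queue [12, 10, 17, 13, 9, 8, 1, 19, 3, 16]
Visit 12 → queue [10, 17, 13, 9, 8, 1, 19, 3, 16]
Visit 10; enqueue 5, 2, 14 → queue [17, 13, 9, 8, 1, 19, 3, 16, 5, 2, 14]
Visit 17; enqueue 20 → queue [13, 9, 8, 1, 19, 3, 16, 5, 2, 14, 20]
Visit 13 → queue [9, 8, 1, 19, 3, 16, 5, 2, 14, 20]
Visit 9 → queue [8, 1, 19, 3, 16, 5, 2, 14, 20]
Visit 8; enqueue 7 → queue [1, 19, 3, 16, 5, 2, 14, 20, 7]
Visit 1 → queue [19, 3, 16, 5, 2, 14, 20, 7]
Visit 19 → queue [3, 16, 5, 2, 14, 20, 7]
Visit 3 → queue [16, 5, 2, 14, 20, 7]
Visit 16 → queue [5, 2, 14, 20, 7]
Visit 5; enqueue 18 → queue [2, 14, 20, 7, 18]
Visit 2; enqueue 6 → queue [14, 20, 7, 18, 6]
Visit 14 → queue [20, 7, 18, 6]
Visit 20 → queue [7, 18, 6]
Visit 7 → queue [18, 6]
Visit 18 → queue [6]
Visit 6 → queue []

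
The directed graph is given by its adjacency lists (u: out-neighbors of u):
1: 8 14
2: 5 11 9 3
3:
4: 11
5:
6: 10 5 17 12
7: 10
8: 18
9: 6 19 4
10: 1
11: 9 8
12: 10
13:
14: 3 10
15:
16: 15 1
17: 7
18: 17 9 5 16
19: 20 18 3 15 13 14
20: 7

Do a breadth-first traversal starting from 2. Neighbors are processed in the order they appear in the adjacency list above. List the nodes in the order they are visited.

Visit 2; enqueue 5, 11, 9, 3 → queue [5, 11, 9, 3]
Visit 5 → queue [11, 9, 3]
Visit 11; enqueue 8 → queue [9, 3, 8]
Visit 9; enqueue 6, 19, 4 → queue [3, 8, 6, 19, 4]
Visit 3 → queue [8, 6, 19, 4]
Visit 8; enqueue 18 → queue [6, 19, 4, 18]
Visit 6; enqueue 10, 17, 12 → queue [19, 4, 18, 10, 17, 12]
Visit 19; enqueue 20, 15, 13, 14 → queue [4, 18, 10, 17, 12, 20, 15, 13, 14]
Visit 4 → queue [18, 10, 17, 12, 20, 15, 13, 14]
Visit 18; enqueue 16 → queue [10, 17, 12, 20, 15, 13, 14, 16]
Visit 10; enqueue 1 → queue [17, 12, 20, 15, 13, 14, 16, 1]
Visit 17; enqueue 7 → queue [12, 20, 15, 13, 14, 16, 1, 7]
Visit 12 → queue [20, 15, 13, 14, 16, 1, 7]
Visit 20 → queue [15, 13, 14, 16, 1, 7]
Visit 15 → queue [13, 14, 16, 1, 7]
Visit 13 → queue [14, 16, 1, 7]
Visit 14 → queue [16, 1, 7]
Visit 16 → queue [1, 7]
Visit 1 → queue [7]
Visit 7 → queue []

2, 5, 11, 9, 3, 8, 6, 19, 4, 18, 10, 17, 12, 20, 15, 13, 14, 16, 1, 7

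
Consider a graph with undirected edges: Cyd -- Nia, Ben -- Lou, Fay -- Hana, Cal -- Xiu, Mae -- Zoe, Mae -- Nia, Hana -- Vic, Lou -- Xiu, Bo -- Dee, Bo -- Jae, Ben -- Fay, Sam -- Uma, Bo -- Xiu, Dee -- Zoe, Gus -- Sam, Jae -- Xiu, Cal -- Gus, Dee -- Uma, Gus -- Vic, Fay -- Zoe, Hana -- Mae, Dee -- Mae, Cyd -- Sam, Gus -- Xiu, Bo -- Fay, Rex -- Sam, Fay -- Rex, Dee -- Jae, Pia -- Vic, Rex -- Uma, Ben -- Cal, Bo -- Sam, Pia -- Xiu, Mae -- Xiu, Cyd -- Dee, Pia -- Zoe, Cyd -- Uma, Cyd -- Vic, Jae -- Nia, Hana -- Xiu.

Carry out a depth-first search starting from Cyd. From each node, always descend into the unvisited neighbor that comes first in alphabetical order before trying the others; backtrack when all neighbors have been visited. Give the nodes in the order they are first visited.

Visit Cyd
Cyd → Dee
Dee → Bo
Bo → Fay
Fay → Ben
Ben → Cal
Cal → Gus
Gus → Sam
Sam → Rex
Rex → Uma
Gus → Vic
Vic → Hana
Hana → Mae
Mae → Nia
Nia → Jae
Jae → Xiu
Xiu → Lou
Xiu → Pia
Pia → Zoe

Cyd → Dee → Bo → Fay → Ben → Cal → Gus → Sam → Rex → Uma → Vic → Hana → Mae → Nia → Jae → Xiu → Lou → Pia → Zoe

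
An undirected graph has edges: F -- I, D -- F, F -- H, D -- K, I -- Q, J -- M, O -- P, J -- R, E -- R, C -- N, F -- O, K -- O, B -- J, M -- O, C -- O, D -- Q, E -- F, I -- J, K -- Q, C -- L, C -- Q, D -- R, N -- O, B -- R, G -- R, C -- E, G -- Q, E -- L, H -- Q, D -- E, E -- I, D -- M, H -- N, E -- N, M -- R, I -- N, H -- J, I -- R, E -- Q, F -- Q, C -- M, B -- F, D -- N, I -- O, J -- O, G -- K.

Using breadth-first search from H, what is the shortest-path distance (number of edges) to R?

2

Level 0: H
Level 1: F, J, N, Q
Level 2: B, C, D, E, G, I, K, M, O, R
Level 3: L, P
R first appears at level 2.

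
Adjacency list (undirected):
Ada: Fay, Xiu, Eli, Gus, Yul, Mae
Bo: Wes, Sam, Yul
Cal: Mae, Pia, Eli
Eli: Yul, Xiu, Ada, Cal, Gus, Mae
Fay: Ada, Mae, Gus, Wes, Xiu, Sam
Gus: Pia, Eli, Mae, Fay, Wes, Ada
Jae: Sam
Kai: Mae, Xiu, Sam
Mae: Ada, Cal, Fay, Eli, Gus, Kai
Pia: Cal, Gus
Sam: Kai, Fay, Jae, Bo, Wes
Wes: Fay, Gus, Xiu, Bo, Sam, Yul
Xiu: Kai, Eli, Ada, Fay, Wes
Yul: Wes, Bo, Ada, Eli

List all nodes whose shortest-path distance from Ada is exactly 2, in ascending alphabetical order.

Bo, Cal, Kai, Pia, Sam, Wes

Level 0: Ada
Level 1: Eli, Fay, Gus, Mae, Xiu, Yul
Level 2: Bo, Cal, Kai, Pia, Sam, Wes
Level 3: Jae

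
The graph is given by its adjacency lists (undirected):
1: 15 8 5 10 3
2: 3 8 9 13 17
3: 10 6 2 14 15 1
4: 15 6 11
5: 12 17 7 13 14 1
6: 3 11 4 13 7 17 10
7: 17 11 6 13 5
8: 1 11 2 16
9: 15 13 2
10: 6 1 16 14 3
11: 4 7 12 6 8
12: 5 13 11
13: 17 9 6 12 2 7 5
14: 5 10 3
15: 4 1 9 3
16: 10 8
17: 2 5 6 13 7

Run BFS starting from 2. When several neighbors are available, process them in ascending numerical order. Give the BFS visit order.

2, 3, 8, 9, 13, 17, 1, 6, 10, 14, 15, 11, 16, 5, 7, 12, 4

Visit 2; enqueue 3, 8, 9, 13, 17 → queue [3, 8, 9, 13, 17]
Visit 3; enqueue 1, 6, 10, 14, 15 → queue [8, 9, 13, 17, 1, 6, 10, 14, 15]
Visit 8; enqueue 11, 16 → queue [9, 13, 17, 1, 6, 10, 14, 15, 11, 16]
Visit 9 → queue [13, 17, 1, 6, 10, 14, 15, 11, 16]
Visit 13; enqueue 5, 7, 12 → queue [17, 1, 6, 10, 14, 15, 11, 16, 5, 7, 12]
Visit 17 → queue [1, 6, 10, 14, 15, 11, 16, 5, 7, 12]
Visit 1 → queue [6, 10, 14, 15, 11, 16, 5, 7, 12]
Visit 6; enqueue 4 → queue [10, 14, 15, 11, 16, 5, 7, 12, 4]
Visit 10 → queue [14, 15, 11, 16, 5, 7, 12, 4]
Visit 14 → queue [15, 11, 16, 5, 7, 12, 4]
Visit 15 → queue [11, 16, 5, 7, 12, 4]
Visit 11 → queue [16, 5, 7, 12, 4]
Visit 16 → queue [5, 7, 12, 4]
Visit 5 → queue [7, 12, 4]
Visit 7 → queue [12, 4]
Visit 12 → queue [4]
Visit 4 → queue []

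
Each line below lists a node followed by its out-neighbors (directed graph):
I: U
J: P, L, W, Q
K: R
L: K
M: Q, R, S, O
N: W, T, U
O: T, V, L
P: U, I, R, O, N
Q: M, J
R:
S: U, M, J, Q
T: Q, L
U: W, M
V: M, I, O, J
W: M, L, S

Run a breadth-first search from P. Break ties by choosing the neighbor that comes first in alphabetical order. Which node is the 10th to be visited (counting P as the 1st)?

V

Visit P; enqueue I, N, O, R, U → queue [I, N, O, R, U]
Visit I → queue [N, O, R, U]
Visit N; enqueue T, W → queue [O, R, U, T, W]
Visit O; enqueue L, V → queue [R, U, T, W, L, V]
Visit R → queue [U, T, W, L, V]
Visit U; enqueue M → queue [T, W, L, V, M]
Visit T; enqueue Q → queue [W, L, V, M, Q]
Visit W; enqueue S → queue [L, V, M, Q, S]
Visit L; enqueue K → queue [V, M, Q, S, K]
Visit V; enqueue J → queue [M, Q, S, K, J]
Visit M → queue [Q, S, K, J]
Visit Q → queue [S, K, J]
Visit S → queue [K, J]
Visit K → queue [J]
Visit J → queue []

Visit order: P, I, N, O, R, U, T, W, L, V, M, Q, S, K, J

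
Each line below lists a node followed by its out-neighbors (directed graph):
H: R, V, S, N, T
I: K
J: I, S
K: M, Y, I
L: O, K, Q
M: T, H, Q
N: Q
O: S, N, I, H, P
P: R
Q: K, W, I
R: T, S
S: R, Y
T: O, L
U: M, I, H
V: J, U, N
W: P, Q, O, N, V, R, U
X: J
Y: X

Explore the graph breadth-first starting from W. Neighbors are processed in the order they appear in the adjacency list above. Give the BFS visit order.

W -> P -> Q -> O -> N -> V -> R -> U -> K -> I -> S -> H -> J -> T -> M -> Y -> L -> X

Visit W; enqueue P, Q, O, N, V, R, U → queue [P, Q, O, N, V, R, U]
Visit P → queue [Q, O, N, V, R, U]
Visit Q; enqueue K, I → queue [O, N, V, R, U, K, I]
Visit O; enqueue S, H → queue [N, V, R, U, K, I, S, H]
Visit N → queue [V, R, U, K, I, S, H]
Visit V; enqueue J → queue [R, U, K, I, S, H, J]
Visit R; enqueue T → queue [U, K, I, S, H, J, T]
Visit U; enqueue M → queue [K, I, S, H, J, T, M]
Visit K; enqueue Y → queue [I, S, H, J, T, M, Y]
Visit I → queue [S, H, J, T, M, Y]
Visit S → queue [H, J, T, M, Y]
Visit H → queue [J, T, M, Y]
Visit J → queue [T, M, Y]
Visit T; enqueue L → queue [M, Y, L]
Visit M → queue [Y, L]
Visit Y; enqueue X → queue [L, X]
Visit L → queue [X]
Visit X → queue []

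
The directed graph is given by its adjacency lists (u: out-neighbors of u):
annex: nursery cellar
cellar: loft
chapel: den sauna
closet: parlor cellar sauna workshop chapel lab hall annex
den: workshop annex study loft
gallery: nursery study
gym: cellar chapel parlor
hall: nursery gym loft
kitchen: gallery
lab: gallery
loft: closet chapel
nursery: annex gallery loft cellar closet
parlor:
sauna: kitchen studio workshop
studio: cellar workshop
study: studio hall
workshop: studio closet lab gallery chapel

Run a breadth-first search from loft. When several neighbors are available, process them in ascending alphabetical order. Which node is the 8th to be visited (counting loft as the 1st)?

hall

Visit loft; enqueue chapel, closet → queue [chapel, closet]
Visit chapel; enqueue den, sauna → queue [closet, den, sauna]
Visit closet; enqueue annex, cellar, hall, lab, parlor, workshop → queue [den, sauna, annex, cellar, hall, lab, parlor, workshop]
Visit den; enqueue study → queue [sauna, annex, cellar, hall, lab, parlor, workshop, study]
Visit sauna; enqueue kitchen, studio → queue [annex, cellar, hall, lab, parlor, workshop, study, kitchen, studio]
Visit annex; enqueue nursery → queue [cellar, hall, lab, parlor, workshop, study, kitchen, studio, nursery]
Visit cellar → queue [hall, lab, parlor, workshop, study, kitchen, studio, nursery]
Visit hall; enqueue gym → queue [lab, parlor, workshop, study, kitchen, studio, nursery, gym]
Visit lab; enqueue gallery → queue [parlor, workshop, study, kitchen, studio, nursery, gym, gallery]
Visit parlor → queue [workshop, study, kitchen, studio, nursery, gym, gallery]
Visit workshop → queue [study, kitchen, studio, nursery, gym, gallery]
Visit study → queue [kitchen, studio, nursery, gym, gallery]
Visit kitchen → queue [studio, nursery, gym, gallery]
Visit studio → queue [nursery, gym, gallery]
Visit nursery → queue [gym, gallery]
Visit gym → queue [gallery]
Visit gallery → queue []

Visit order: loft, chapel, closet, den, sauna, annex, cellar, hall, lab, parlor, workshop, study, kitchen, studio, nursery, gym, gallery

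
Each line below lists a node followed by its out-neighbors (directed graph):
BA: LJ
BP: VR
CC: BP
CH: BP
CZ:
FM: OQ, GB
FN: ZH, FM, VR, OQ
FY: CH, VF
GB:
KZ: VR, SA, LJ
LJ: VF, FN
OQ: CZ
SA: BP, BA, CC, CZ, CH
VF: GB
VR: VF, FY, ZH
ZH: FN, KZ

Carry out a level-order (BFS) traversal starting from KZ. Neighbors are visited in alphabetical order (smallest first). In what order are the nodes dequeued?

Visit KZ; enqueue LJ, SA, VR → queue [LJ, SA, VR]
Visit LJ; enqueue FN, VF → queue [SA, VR, FN, VF]
Visit SA; enqueue BA, BP, CC, CH, CZ → queue [VR, FN, VF, BA, BP, CC, CH, CZ]
Visit VR; enqueue FY, ZH → queue [FN, VF, BA, BP, CC, CH, CZ, FY, ZH]
Visit FN; enqueue FM, OQ → queue [VF, BA, BP, CC, CH, CZ, FY, ZH, FM, OQ]
Visit VF; enqueue GB → queue [BA, BP, CC, CH, CZ, FY, ZH, FM, OQ, GB]
Visit BA → queue [BP, CC, CH, CZ, FY, ZH, FM, OQ, GB]
Visit BP → queue [CC, CH, CZ, FY, ZH, FM, OQ, GB]
Visit CC → queue [CH, CZ, FY, ZH, FM, OQ, GB]
Visit CH → queue [CZ, FY, ZH, FM, OQ, GB]
Visit CZ → queue [FY, ZH, FM, OQ, GB]
Visit FY → queue [ZH, FM, OQ, GB]
Visit ZH → queue [FM, OQ, GB]
Visit FM → queue [OQ, GB]
Visit OQ → queue [GB]
Visit GB → queue []

KZ LJ SA VR FN VF BA BP CC CH CZ FY ZH FM OQ GB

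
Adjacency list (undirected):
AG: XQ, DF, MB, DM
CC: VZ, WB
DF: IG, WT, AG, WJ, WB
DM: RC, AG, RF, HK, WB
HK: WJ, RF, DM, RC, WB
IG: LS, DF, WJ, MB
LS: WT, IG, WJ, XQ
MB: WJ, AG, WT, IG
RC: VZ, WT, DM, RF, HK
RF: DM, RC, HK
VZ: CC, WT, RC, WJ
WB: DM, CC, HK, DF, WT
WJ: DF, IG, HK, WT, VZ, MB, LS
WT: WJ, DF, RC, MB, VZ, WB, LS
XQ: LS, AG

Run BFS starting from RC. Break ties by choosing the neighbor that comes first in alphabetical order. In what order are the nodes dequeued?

RC DM HK RF VZ WT AG WB WJ CC DF LS MB XQ IG

Visit RC; enqueue DM, HK, RF, VZ, WT → queue [DM, HK, RF, VZ, WT]
Visit DM; enqueue AG, WB → queue [HK, RF, VZ, WT, AG, WB]
Visit HK; enqueue WJ → queue [RF, VZ, WT, AG, WB, WJ]
Visit RF → queue [VZ, WT, AG, WB, WJ]
Visit VZ; enqueue CC → queue [WT, AG, WB, WJ, CC]
Visit WT; enqueue DF, LS, MB → queue [AG, WB, WJ, CC, DF, LS, MB]
Visit AG; enqueue XQ → queue [WB, WJ, CC, DF, LS, MB, XQ]
Visit WB → queue [WJ, CC, DF, LS, MB, XQ]
Visit WJ; enqueue IG → queue [CC, DF, LS, MB, XQ, IG]
Visit CC → queue [DF, LS, MB, XQ, IG]
Visit DF → queue [LS, MB, XQ, IG]
Visit LS → queue [MB, XQ, IG]
Visit MB → queue [XQ, IG]
Visit XQ → queue [IG]
Visit IG → queue []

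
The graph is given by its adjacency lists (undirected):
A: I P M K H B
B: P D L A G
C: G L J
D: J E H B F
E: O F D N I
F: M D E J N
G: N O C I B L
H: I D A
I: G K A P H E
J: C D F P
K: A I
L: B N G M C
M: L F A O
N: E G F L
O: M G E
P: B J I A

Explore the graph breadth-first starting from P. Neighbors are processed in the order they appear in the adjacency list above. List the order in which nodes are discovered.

Visit P; enqueue B, J, I, A → queue [B, J, I, A]
Visit B; enqueue D, L, G → queue [J, I, A, D, L, G]
Visit J; enqueue C, F → queue [I, A, D, L, G, C, F]
Visit I; enqueue K, H, E → queue [A, D, L, G, C, F, K, H, E]
Visit A; enqueue M → queue [D, L, G, C, F, K, H, E, M]
Visit D → queue [L, G, C, F, K, H, E, M]
Visit L; enqueue N → queue [G, C, F, K, H, E, M, N]
Visit G; enqueue O → queue [C, F, K, H, E, M, N, O]
Visit C → queue [F, K, H, E, M, N, O]
Visit F → queue [K, H, E, M, N, O]
Visit K → queue [H, E, M, N, O]
Visit H → queue [E, M, N, O]
Visit E → queue [M, N, O]
Visit M → queue [N, O]
Visit N → queue [O]
Visit O → queue []

P, B, J, I, A, D, L, G, C, F, K, H, E, M, N, O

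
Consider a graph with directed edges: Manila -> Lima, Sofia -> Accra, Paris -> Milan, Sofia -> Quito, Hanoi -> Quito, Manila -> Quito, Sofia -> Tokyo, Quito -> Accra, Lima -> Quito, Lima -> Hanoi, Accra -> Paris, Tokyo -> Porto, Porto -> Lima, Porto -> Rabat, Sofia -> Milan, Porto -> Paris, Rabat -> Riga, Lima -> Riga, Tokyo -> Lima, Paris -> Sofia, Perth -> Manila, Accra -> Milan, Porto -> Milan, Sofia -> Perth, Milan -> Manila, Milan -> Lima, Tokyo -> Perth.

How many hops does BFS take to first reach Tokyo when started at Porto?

Level 0: Porto
Level 1: Lima, Milan, Paris, Rabat
Level 2: Hanoi, Manila, Quito, Riga, Sofia
Level 3: Accra, Perth, Tokyo
Tokyo first appears at level 3.

3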